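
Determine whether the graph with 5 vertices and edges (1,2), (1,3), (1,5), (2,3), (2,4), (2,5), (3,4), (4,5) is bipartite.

Step 1: Attempt 2-coloring using BFS:
  Start at vertex 1, assign color 0
  Color vertex 2 with color 1 (neighbor of 1)
  Color vertex 3 with color 1 (neighbor of 1)
  Color vertex 5 with color 1 (neighbor of 1)

Step 2: Conflict found! Vertices 2 and 3 are adjacent but have the same color.
This means the graph contains an odd cycle.

The graph is NOT bipartite.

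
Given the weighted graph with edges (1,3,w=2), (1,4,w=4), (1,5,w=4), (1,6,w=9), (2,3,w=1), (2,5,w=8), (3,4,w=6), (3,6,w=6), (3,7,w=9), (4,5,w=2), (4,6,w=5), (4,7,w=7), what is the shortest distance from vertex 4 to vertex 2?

Step 1: Build adjacency list with weights:
  1: 3(w=2), 4(w=4), 5(w=4), 6(w=9)
  2: 3(w=1), 5(w=8)
  3: 1(w=2), 2(w=1), 4(w=6), 6(w=6), 7(w=9)
  4: 1(w=4), 3(w=6), 5(w=2), 6(w=5), 7(w=7)
  5: 1(w=4), 2(w=8), 4(w=2)
  6: 1(w=9), 3(w=6), 4(w=5)
  7: 3(w=9), 4(w=7)

Step 2: Apply Dijkstra's algorithm from vertex 4:
  Visit vertex 4 (distance=0)
    Update dist[1] = 4
    Update dist[3] = 6
    Update dist[5] = 2
    Update dist[6] = 5
    Update dist[7] = 7
  Visit vertex 5 (distance=2)
    Update dist[2] = 10
  Visit vertex 1 (distance=4)
  Visit vertex 6 (distance=5)
  Visit vertex 3 (distance=6)
    Update dist[2] = 7
  Visit vertex 2 (distance=7)

Step 3: Shortest path: 4 -> 3 -> 2
Total weight: 6 + 1 = 7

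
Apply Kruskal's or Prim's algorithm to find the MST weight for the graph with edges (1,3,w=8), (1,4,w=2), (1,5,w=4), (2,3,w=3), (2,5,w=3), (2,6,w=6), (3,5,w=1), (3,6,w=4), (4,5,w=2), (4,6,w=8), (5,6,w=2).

Apply Kruskal's algorithm (sort edges by weight, add if no cycle):

Sorted edges by weight:
  (3,5) w=1
  (1,4) w=2
  (4,5) w=2
  (5,6) w=2
  (2,5) w=3
  (2,3) w=3
  (1,5) w=4
  (3,6) w=4
  (2,6) w=6
  (1,3) w=8
  (4,6) w=8

Add edge (3,5) w=1 -- no cycle. Running total: 1
Add edge (1,4) w=2 -- no cycle. Running total: 3
Add edge (4,5) w=2 -- no cycle. Running total: 5
Add edge (5,6) w=2 -- no cycle. Running total: 7
Add edge (2,5) w=3 -- no cycle. Running total: 10

MST edges: (3,5,w=1), (1,4,w=2), (4,5,w=2), (5,6,w=2), (2,5,w=3)
Total MST weight: 1 + 2 + 2 + 2 + 3 = 10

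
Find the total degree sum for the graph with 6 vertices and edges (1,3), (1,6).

Step 1: Count edges incident to each vertex:
  deg(1) = 2 (neighbors: 3, 6)
  deg(2) = 0 (neighbors: none)
  deg(3) = 1 (neighbors: 1)
  deg(4) = 0 (neighbors: none)
  deg(5) = 0 (neighbors: none)
  deg(6) = 1 (neighbors: 1)

Step 2: Sum all degrees:
  2 + 0 + 1 + 0 + 0 + 1 = 4

Verification: sum of degrees = 2 * |E| = 2 * 2 = 4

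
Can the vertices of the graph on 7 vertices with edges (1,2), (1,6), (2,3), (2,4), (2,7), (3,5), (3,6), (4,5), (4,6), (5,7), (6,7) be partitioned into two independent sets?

Step 1: Attempt 2-coloring using BFS:
  Start at vertex 1, assign color 0
  Color vertex 2 with color 1 (neighbor of 1)
  Color vertex 6 with color 1 (neighbor of 1)
  Color vertex 3 with color 0 (neighbor of 2)
  Color vertex 4 with color 0 (neighbor of 2)
  Color vertex 7 with color 0 (neighbor of 2)
  Color vertex 5 with color 1 (neighbor of 3)

Step 2: 2-coloring succeeded. No conflicts found.
  Set A (color 0): {1, 3, 4, 7}
  Set B (color 1): {2, 5, 6}

The graph is bipartite with partition {1, 3, 4, 7}, {2, 5, 6}.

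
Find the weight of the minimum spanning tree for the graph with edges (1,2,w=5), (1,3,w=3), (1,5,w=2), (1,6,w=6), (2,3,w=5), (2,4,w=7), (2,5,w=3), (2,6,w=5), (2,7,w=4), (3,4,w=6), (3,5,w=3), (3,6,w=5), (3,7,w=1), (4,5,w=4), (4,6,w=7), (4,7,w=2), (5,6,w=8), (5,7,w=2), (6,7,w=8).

Apply Kruskal's algorithm (sort edges by weight, add if no cycle):

Sorted edges by weight:
  (3,7) w=1
  (1,5) w=2
  (4,7) w=2
  (5,7) w=2
  (1,3) w=3
  (2,5) w=3
  (3,5) w=3
  (2,7) w=4
  (4,5) w=4
  (1,2) w=5
  (2,3) w=5
  (2,6) w=5
  (3,6) w=5
  (1,6) w=6
  (3,4) w=6
  (2,4) w=7
  (4,6) w=7
  (5,6) w=8
  (6,7) w=8

Add edge (3,7) w=1 -- no cycle. Running total: 1
Add edge (1,5) w=2 -- no cycle. Running total: 3
Add edge (4,7) w=2 -- no cycle. Running total: 5
Add edge (5,7) w=2 -- no cycle. Running total: 7
Skip edge (1,3) w=3 -- would create cycle
Add edge (2,5) w=3 -- no cycle. Running total: 10
Skip edge (3,5) w=3 -- would create cycle
Skip edge (2,7) w=4 -- would create cycle
Skip edge (4,5) w=4 -- would create cycle
Skip edge (1,2) w=5 -- would create cycle
Skip edge (2,3) w=5 -- would create cycle
Add edge (2,6) w=5 -- no cycle. Running total: 15

MST edges: (3,7,w=1), (1,5,w=2), (4,7,w=2), (5,7,w=2), (2,5,w=3), (2,6,w=5)
Total MST weight: 1 + 2 + 2 + 2 + 3 + 5 = 15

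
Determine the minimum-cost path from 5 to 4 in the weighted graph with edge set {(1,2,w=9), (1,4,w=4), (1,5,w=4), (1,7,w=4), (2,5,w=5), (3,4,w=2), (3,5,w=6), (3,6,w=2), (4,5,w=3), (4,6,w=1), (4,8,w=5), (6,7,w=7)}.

Step 1: Build adjacency list with weights:
  1: 2(w=9), 4(w=4), 5(w=4), 7(w=4)
  2: 1(w=9), 5(w=5)
  3: 4(w=2), 5(w=6), 6(w=2)
  4: 1(w=4), 3(w=2), 5(w=3), 6(w=1), 8(w=5)
  5: 1(w=4), 2(w=5), 3(w=6), 4(w=3)
  6: 3(w=2), 4(w=1), 7(w=7)
  7: 1(w=4), 6(w=7)
  8: 4(w=5)

Step 2: Apply Dijkstra's algorithm from vertex 5:
  Visit vertex 5 (distance=0)
    Update dist[1] = 4
    Update dist[2] = 5
    Update dist[3] = 6
    Update dist[4] = 3
  Visit vertex 4 (distance=3)
    Update dist[3] = 5
    Update dist[6] = 4
    Update dist[8] = 8

Step 3: Shortest path: 5 -> 4
Total weight: 3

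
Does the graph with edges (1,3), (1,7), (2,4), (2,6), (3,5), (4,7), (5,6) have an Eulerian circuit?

Step 1: Find the degree of each vertex:
  deg(1) = 2
  deg(2) = 2
  deg(3) = 2
  deg(4) = 2
  deg(5) = 2
  deg(6) = 2
  deg(7) = 2

Step 2: Count vertices with odd degree:
  All vertices have even degree (0 odd-degree vertices)

Step 3: Apply Euler's theorem:
  - Eulerian circuit exists iff graph is connected and all vertices have even degree
  - Eulerian path exists iff graph is connected and has 0 or 2 odd-degree vertices

Graph is connected with 0 odd-degree vertices.
Both Eulerian circuit and Eulerian path exist.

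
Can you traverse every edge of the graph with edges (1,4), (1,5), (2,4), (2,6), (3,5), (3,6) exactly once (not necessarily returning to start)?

Step 1: Find the degree of each vertex:
  deg(1) = 2
  deg(2) = 2
  deg(3) = 2
  deg(4) = 2
  deg(5) = 2
  deg(6) = 2

Step 2: Count vertices with odd degree:
  All vertices have even degree (0 odd-degree vertices)

Step 3: Apply Euler's theorem:
  - Eulerian circuit exists iff graph is connected and all vertices have even degree
  - Eulerian path exists iff graph is connected and has 0 or 2 odd-degree vertices

Graph is connected with 0 odd-degree vertices.
Both Eulerian circuit and Eulerian path exist.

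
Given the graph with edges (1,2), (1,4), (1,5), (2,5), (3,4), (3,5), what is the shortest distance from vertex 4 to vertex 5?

Step 1: Build adjacency list:
  1: 2, 4, 5
  2: 1, 5
  3: 4, 5
  4: 1, 3
  5: 1, 2, 3

Step 2: BFS from vertex 4 to find shortest path to 5:
  vertex 1 reached at distance 1
  vertex 3 reached at distance 1
  vertex 2 reached at distance 2
  vertex 5 reached at distance 2

Step 3: Shortest path: 4 -> 1 -> 5
Path length: 2 edges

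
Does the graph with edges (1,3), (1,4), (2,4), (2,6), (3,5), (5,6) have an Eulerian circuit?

Step 1: Find the degree of each vertex:
  deg(1) = 2
  deg(2) = 2
  deg(3) = 2
  deg(4) = 2
  deg(5) = 2
  deg(6) = 2

Step 2: Count vertices with odd degree:
  All vertices have even degree (0 odd-degree vertices)

Step 3: Apply Euler's theorem:
  - Eulerian circuit exists iff graph is connected and all vertices have even degree
  - Eulerian path exists iff graph is connected and has 0 or 2 odd-degree vertices

Graph is connected with 0 odd-degree vertices.
Both Eulerian circuit and Eulerian path exist.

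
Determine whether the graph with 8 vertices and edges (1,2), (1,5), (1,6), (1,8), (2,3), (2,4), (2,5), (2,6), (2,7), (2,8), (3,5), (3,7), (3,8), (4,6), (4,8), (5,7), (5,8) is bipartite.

Step 1: Attempt 2-coloring using BFS:
  Start at vertex 1, assign color 0
  Color vertex 2 with color 1 (neighbor of 1)
  Color vertex 5 with color 1 (neighbor of 1)
  Color vertex 6 with color 1 (neighbor of 1)
  Color vertex 8 with color 1 (neighbor of 1)
  Color vertex 3 with color 0 (neighbor of 2)
  Color vertex 4 with color 0 (neighbor of 2)

Step 2: Conflict found! Vertices 2 and 5 are adjacent but have the same color.
This means the graph contains an odd cycle.

The graph is NOT bipartite.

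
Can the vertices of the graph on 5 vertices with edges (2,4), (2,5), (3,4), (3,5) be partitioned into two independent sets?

Step 1: Attempt 2-coloring using BFS:
  Start at vertex 1, assign color 0
  Start new component at vertex 2, assign color 0
  Color vertex 4 with color 1 (neighbor of 2)
  Color vertex 5 with color 1 (neighbor of 2)
  Color vertex 3 with color 0 (neighbor of 4)

Step 2: 2-coloring succeeded. No conflicts found.
  Set A (color 0): {1, 2, 3}
  Set B (color 1): {4, 5}

The graph is bipartite with partition {1, 2, 3}, {4, 5}.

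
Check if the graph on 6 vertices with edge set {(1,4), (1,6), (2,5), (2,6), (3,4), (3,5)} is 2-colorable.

Step 1: Attempt 2-coloring using BFS:
  Start at vertex 1, assign color 0
  Color vertex 4 with color 1 (neighbor of 1)
  Color vertex 6 with color 1 (neighbor of 1)
  Color vertex 3 with color 0 (neighbor of 4)
  Color vertex 2 with color 0 (neighbor of 6)
  Color vertex 5 with color 1 (neighbor of 3)

Step 2: 2-coloring succeeded. No conflicts found.
  Set A (color 0): {1, 2, 3}
  Set B (color 1): {4, 5, 6}

The graph is bipartite with partition {1, 2, 3}, {4, 5, 6}.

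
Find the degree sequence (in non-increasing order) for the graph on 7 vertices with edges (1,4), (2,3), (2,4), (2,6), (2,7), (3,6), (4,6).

Step 1: Count edges incident to each vertex:
  deg(1) = 1 (neighbors: 4)
  deg(2) = 4 (neighbors: 3, 4, 6, 7)
  deg(3) = 2 (neighbors: 2, 6)
  deg(4) = 3 (neighbors: 1, 2, 6)
  deg(5) = 0 (neighbors: none)
  deg(6) = 3 (neighbors: 2, 3, 4)
  deg(7) = 1 (neighbors: 2)

Step 2: Sort degrees in non-increasing order:
  Degrees: [1, 4, 2, 3, 0, 3, 1] -> sorted: [4, 3, 3, 2, 1, 1, 0]

Degree sequence: [4, 3, 3, 2, 1, 1, 0]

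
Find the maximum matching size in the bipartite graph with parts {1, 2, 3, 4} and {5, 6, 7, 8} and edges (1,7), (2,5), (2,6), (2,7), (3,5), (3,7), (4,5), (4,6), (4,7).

Step 1: List the neighbors of each left vertex:
  1: 7
  2: 5, 6, 7
  3: 5, 7
  4: 5, 6, 7

Step 2: Greedily match left vertices, then look for augmenting paths:
  Match 1 -- 7
  Match 2 -- 5
  Match 4 -- 6
  No augmenting path remains.

Step 3: Verify this is maximum:
  Matching has size 3. The vertex set {5, 6, 7} covers every edge and has size 3; any matching has at most one edge per cover vertex, so 3 is maximum (König's theorem).

Maximum matching: {(1,7), (2,5), (4,6)}
Size: 3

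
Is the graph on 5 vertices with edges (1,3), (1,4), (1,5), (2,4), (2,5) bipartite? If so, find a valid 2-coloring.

Step 1: Attempt 2-coloring using BFS:
  Start at vertex 1, assign color 0
  Color vertex 3 with color 1 (neighbor of 1)
  Color vertex 4 with color 1 (neighbor of 1)
  Color vertex 5 with color 1 (neighbor of 1)
  Color vertex 2 with color 0 (neighbor of 4)

Step 2: 2-coloring succeeded. No conflicts found.
  Set A (color 0): {1, 2}
  Set B (color 1): {3, 4, 5}

The graph is bipartite with partition {1, 2}, {3, 4, 5}.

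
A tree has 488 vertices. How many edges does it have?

A tree on n vertices always has exactly n - 1 edges.
For n = 488: edges = 488 - 1 = 487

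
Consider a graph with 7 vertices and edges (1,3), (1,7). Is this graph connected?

Step 1: Build adjacency list from edges:
  1: 3, 7
  2: (none)
  3: 1
  4: (none)
  5: (none)
  6: (none)
  7: 1

Step 2: Run BFS/DFS from vertex 1:
  Visited: {1, 3, 7}
  Reached 3 of 7 vertices

Step 3: Only 3 of 7 vertices reached. Graph is disconnected.
Connected components: {1, 3, 7}, {2}, {4}, {5}, {6}
Answer: No, the graph is not connected (5 components).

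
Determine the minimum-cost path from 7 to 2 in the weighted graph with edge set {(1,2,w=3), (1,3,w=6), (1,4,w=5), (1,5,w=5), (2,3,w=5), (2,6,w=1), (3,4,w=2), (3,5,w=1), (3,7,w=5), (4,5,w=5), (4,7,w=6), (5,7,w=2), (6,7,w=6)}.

Step 1: Build adjacency list with weights:
  1: 2(w=3), 3(w=6), 4(w=5), 5(w=5)
  2: 1(w=3), 3(w=5), 6(w=1)
  3: 1(w=6), 2(w=5), 4(w=2), 5(w=1), 7(w=5)
  4: 1(w=5), 3(w=2), 5(w=5), 7(w=6)
  5: 1(w=5), 3(w=1), 4(w=5), 7(w=2)
  6: 2(w=1), 7(w=6)
  7: 3(w=5), 4(w=6), 5(w=2), 6(w=6)

Step 2: Apply Dijkstra's algorithm from vertex 7:
  Visit vertex 7 (distance=0)
    Update dist[3] = 5
    Update dist[4] = 6
    Update dist[5] = 2
    Update dist[6] = 6
  Visit vertex 5 (distance=2)
    Update dist[1] = 7
    Update dist[3] = 3
  Visit vertex 3 (distance=3)
    Update dist[2] = 8
    Update dist[4] = 5
  Visit vertex 4 (distance=5)
  Visit vertex 6 (distance=6)
    Update dist[2] = 7
  Visit vertex 1 (distance=7)
  Visit vertex 2 (distance=7)

Step 3: Shortest path: 7 -> 6 -> 2
Total weight: 6 + 1 = 7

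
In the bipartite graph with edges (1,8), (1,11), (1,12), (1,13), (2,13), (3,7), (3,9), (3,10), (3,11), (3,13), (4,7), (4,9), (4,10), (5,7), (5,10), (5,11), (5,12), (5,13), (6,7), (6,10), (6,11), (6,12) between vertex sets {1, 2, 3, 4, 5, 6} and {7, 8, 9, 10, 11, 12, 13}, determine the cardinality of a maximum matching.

Step 1: List the neighbors of each left vertex:
  1: 8, 11, 12, 13
  2: 13
  3: 7, 9, 10, 11, 13
  4: 7, 9, 10
  5: 7, 10, 11, 12, 13
  6: 7, 10, 11, 12

Step 2: Greedily match left vertices, then look for augmenting paths:
  Match 1 -- 8
  Match 2 -- 13
  Match 3 -- 7
  Match 4 -- 9
  Match 5 -- 10
  Match 6 -- 11
  No augmenting path remains.

Step 3: Verify this is maximum:
  Matching size 6 = min(|L|, |R|) = min(6, 7), which is an upper bound, so this matching is maximum.

Maximum matching: {(1,8), (2,13), (3,7), (4,9), (5,10), (6,11)}
Size: 6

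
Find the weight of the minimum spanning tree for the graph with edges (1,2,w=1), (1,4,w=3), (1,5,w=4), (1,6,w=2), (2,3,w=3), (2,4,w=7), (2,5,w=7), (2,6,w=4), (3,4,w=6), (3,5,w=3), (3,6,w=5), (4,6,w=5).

Apply Kruskal's algorithm (sort edges by weight, add if no cycle):

Sorted edges by weight:
  (1,2) w=1
  (1,6) w=2
  (1,4) w=3
  (2,3) w=3
  (3,5) w=3
  (1,5) w=4
  (2,6) w=4
  (3,6) w=5
  (4,6) w=5
  (3,4) w=6
  (2,5) w=7
  (2,4) w=7

Add edge (1,2) w=1 -- no cycle. Running total: 1
Add edge (1,6) w=2 -- no cycle. Running total: 3
Add edge (1,4) w=3 -- no cycle. Running total: 6
Add edge (2,3) w=3 -- no cycle. Running total: 9
Add edge (3,5) w=3 -- no cycle. Running total: 12

MST edges: (1,2,w=1), (1,6,w=2), (1,4,w=3), (2,3,w=3), (3,5,w=3)
Total MST weight: 1 + 2 + 3 + 3 + 3 = 12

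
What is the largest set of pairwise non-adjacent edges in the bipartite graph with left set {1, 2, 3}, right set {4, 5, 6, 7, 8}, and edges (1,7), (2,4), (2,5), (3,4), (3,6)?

Step 1: List the neighbors of each left vertex:
  1: 7
  2: 4, 5
  3: 4, 6

Step 2: Greedily match left vertices, then look for augmenting paths:
  Match 1 -- 7
  Match 2 -- 4
  Match 3 -- 6
  No augmenting path remains.

Step 3: Verify this is maximum:
  Matching size 3 = min(|L|, |R|) = min(3, 5), which is an upper bound, so this matching is maximum.

Maximum matching: {(1,7), (2,4), (3,6)}
Size: 3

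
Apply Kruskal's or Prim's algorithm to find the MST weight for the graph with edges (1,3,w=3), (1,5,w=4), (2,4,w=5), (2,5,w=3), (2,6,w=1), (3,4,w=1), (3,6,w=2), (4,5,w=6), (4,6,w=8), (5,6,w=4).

Apply Kruskal's algorithm (sort edges by weight, add if no cycle):

Sorted edges by weight:
  (2,6) w=1
  (3,4) w=1
  (3,6) w=2
  (1,3) w=3
  (2,5) w=3
  (1,5) w=4
  (5,6) w=4
  (2,4) w=5
  (4,5) w=6
  (4,6) w=8

Add edge (2,6) w=1 -- no cycle. Running total: 1
Add edge (3,4) w=1 -- no cycle. Running total: 2
Add edge (3,6) w=2 -- no cycle. Running total: 4
Add edge (1,3) w=3 -- no cycle. Running total: 7
Add edge (2,5) w=3 -- no cycle. Running total: 10

MST edges: (2,6,w=1), (3,4,w=1), (3,6,w=2), (1,3,w=3), (2,5,w=3)
Total MST weight: 1 + 1 + 2 + 3 + 3 = 10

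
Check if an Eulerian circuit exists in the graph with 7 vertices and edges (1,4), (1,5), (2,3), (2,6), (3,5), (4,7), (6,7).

Step 1: Find the degree of each vertex:
  deg(1) = 2
  deg(2) = 2
  deg(3) = 2
  deg(4) = 2
  deg(5) = 2
  deg(6) = 2
  deg(7) = 2

Step 2: Count vertices with odd degree:
  All vertices have even degree (0 odd-degree vertices)

Step 3: Apply Euler's theorem:
  - Eulerian circuit exists iff graph is connected and all vertices have even degree
  - Eulerian path exists iff graph is connected and has 0 or 2 odd-degree vertices

Graph is connected with 0 odd-degree vertices.
Both Eulerian circuit and Eulerian path exist.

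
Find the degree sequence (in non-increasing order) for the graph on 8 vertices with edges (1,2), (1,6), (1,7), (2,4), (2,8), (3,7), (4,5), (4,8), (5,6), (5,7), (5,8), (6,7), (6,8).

Step 1: Count edges incident to each vertex:
  deg(1) = 3 (neighbors: 2, 6, 7)
  deg(2) = 3 (neighbors: 1, 4, 8)
  deg(3) = 1 (neighbors: 7)
  deg(4) = 3 (neighbors: 2, 5, 8)
  deg(5) = 4 (neighbors: 4, 6, 7, 8)
  deg(6) = 4 (neighbors: 1, 5, 7, 8)
  deg(7) = 4 (neighbors: 1, 3, 5, 6)
  deg(8) = 4 (neighbors: 2, 4, 5, 6)

Step 2: Sort degrees in non-increasing order:
  Degrees: [3, 3, 1, 3, 4, 4, 4, 4] -> sorted: [4, 4, 4, 4, 3, 3, 3, 1]

Degree sequence: [4, 4, 4, 4, 3, 3, 3, 1]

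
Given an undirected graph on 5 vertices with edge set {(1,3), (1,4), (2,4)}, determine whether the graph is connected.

Step 1: Build adjacency list from edges:
  1: 3, 4
  2: 4
  3: 1
  4: 1, 2
  5: (none)

Step 2: Run BFS/DFS from vertex 1:
  Visited: {1, 3, 4, 2}
  Reached 4 of 5 vertices

Step 3: Only 4 of 5 vertices reached. Graph is disconnected.
Connected components: {1, 2, 3, 4}, {5}
Answer: No, the graph is not connected (2 components).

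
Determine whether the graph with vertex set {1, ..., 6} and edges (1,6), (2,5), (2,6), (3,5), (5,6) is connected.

Step 1: Build adjacency list from edges:
  1: 6
  2: 5, 6
  3: 5
  4: (none)
  5: 2, 3, 6
  6: 1, 2, 5

Step 2: Run BFS/DFS from vertex 1:
  Visited: {1, 6, 2, 5, 3}
  Reached 5 of 6 vertices

Step 3: Only 5 of 6 vertices reached. Graph is disconnected.
Connected components: {1, 2, 3, 5, 6}, {4}
Answer: No, the graph is not connected (2 components).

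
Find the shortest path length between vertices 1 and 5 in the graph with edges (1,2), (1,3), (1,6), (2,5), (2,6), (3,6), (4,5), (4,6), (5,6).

Step 1: Build adjacency list:
  1: 2, 3, 6
  2: 1, 5, 6
  3: 1, 6
  4: 5, 6
  5: 2, 4, 6
  6: 1, 2, 3, 4, 5

Step 2: BFS from vertex 1 to find shortest path to 5:
  vertex 2 reached at distance 1
  vertex 3 reached at distance 1
  vertex 6 reached at distance 1
  vertex 5 reached at distance 2

Step 3: Shortest path: 1 -> 6 -> 5
Path length: 2 edges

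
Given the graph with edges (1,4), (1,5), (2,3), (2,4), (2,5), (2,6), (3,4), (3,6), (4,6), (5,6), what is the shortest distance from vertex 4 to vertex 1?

Step 1: Build adjacency list:
  1: 4, 5
  2: 3, 4, 5, 6
  3: 2, 4, 6
  4: 1, 2, 3, 6
  5: 1, 2, 6
  6: 2, 3, 4, 5

Step 2: BFS from vertex 4 to find shortest path to 1:
  vertex 1 reached at distance 1

Step 3: Shortest path: 4 -> 1
Path length: 1 edge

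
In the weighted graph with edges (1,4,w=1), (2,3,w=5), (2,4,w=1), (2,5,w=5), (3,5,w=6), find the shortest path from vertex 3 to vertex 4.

Step 1: Build adjacency list with weights:
  1: 4(w=1)
  2: 3(w=5), 4(w=1), 5(w=5)
  3: 2(w=5), 5(w=6)
  4: 1(w=1), 2(w=1)
  5: 2(w=5), 3(w=6)

Step 2: Apply Dijkstra's algorithm from vertex 3:
  Visit vertex 3 (distance=0)
    Update dist[2] = 5
    Update dist[5] = 6
  Visit vertex 2 (distance=5)
    Update dist[4] = 6
  Visit vertex 4 (distance=6)
    Update dist[1] = 7

Step 3: Shortest path: 3 -> 2 -> 4
Total weight: 5 + 1 = 6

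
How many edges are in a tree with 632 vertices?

A tree on n vertices always has exactly n - 1 edges.
For n = 632: edges = 632 - 1 = 631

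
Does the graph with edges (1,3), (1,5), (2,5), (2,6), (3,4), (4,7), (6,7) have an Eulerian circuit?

Step 1: Find the degree of each vertex:
  deg(1) = 2
  deg(2) = 2
  deg(3) = 2
  deg(4) = 2
  deg(5) = 2
  deg(6) = 2
  deg(7) = 2

Step 2: Count vertices with odd degree:
  All vertices have even degree (0 odd-degree vertices)

Step 3: Apply Euler's theorem:
  - Eulerian circuit exists iff graph is connected and all vertices have even degree
  - Eulerian path exists iff graph is connected and has 0 or 2 odd-degree vertices

Graph is connected with 0 odd-degree vertices.
Both Eulerian circuit and Eulerian path exist.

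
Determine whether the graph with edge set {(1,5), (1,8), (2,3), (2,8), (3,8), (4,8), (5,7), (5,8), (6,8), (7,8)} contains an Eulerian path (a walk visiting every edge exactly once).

Step 1: Find the degree of each vertex:
  deg(1) = 2
  deg(2) = 2
  deg(3) = 2
  deg(4) = 1
  deg(5) = 3
  deg(6) = 1
  deg(7) = 2
  deg(8) = 7

Step 2: Count vertices with odd degree:
  Odd-degree vertices: 4, 5, 6, 8 (4 total)

Step 3: Apply Euler's theorem:
  - Eulerian circuit exists iff graph is connected and all vertices have even degree
  - Eulerian path exists iff graph is connected and has 0 or 2 odd-degree vertices

Graph has 4 odd-degree vertices (need 0 or 2).
Neither Eulerian path nor Eulerian circuit exists.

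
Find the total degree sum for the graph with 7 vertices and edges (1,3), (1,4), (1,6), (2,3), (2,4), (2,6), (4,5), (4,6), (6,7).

Step 1: Count edges incident to each vertex:
  deg(1) = 3 (neighbors: 3, 4, 6)
  deg(2) = 3 (neighbors: 3, 4, 6)
  deg(3) = 2 (neighbors: 1, 2)
  deg(4) = 4 (neighbors: 1, 2, 5, 6)
  deg(5) = 1 (neighbors: 4)
  deg(6) = 4 (neighbors: 1, 2, 4, 7)
  deg(7) = 1 (neighbors: 6)

Step 2: Sum all degrees:
  3 + 3 + 2 + 4 + 1 + 4 + 1 = 18

Verification: sum of degrees = 2 * |E| = 2 * 9 = 18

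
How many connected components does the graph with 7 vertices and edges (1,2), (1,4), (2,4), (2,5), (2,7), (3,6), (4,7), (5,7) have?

Step 1: Build adjacency list from edges:
  1: 2, 4
  2: 1, 4, 5, 7
  3: 6
  4: 1, 2, 7
  5: 2, 7
  6: 3
  7: 2, 4, 5

Step 2: Run BFS/DFS from vertex 1:
  Visited: {1, 2, 4, 5, 7}
  Reached 5 of 7 vertices

Step 3: Only 5 of 7 vertices reached. Graph is disconnected.
Connected components: {1, 2, 4, 5, 7}, {3, 6}
Number of connected components: 2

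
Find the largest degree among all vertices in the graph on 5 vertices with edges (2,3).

Step 1: Count edges incident to each vertex:
  deg(1) = 0 (neighbors: none)
  deg(2) = 1 (neighbors: 3)
  deg(3) = 1 (neighbors: 2)
  deg(4) = 0 (neighbors: none)
  deg(5) = 0 (neighbors: none)

Step 2: Find maximum:
  max(0, 1, 1, 0, 0) = 1 (vertex 2)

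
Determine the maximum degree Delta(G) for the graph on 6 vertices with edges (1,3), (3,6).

Step 1: Count edges incident to each vertex:
  deg(1) = 1 (neighbors: 3)
  deg(2) = 0 (neighbors: none)
  deg(3) = 2 (neighbors: 1, 6)
  deg(4) = 0 (neighbors: none)
  deg(5) = 0 (neighbors: none)
  deg(6) = 1 (neighbors: 3)

Step 2: Find maximum:
  max(1, 0, 2, 0, 0, 1) = 2 (vertex 3)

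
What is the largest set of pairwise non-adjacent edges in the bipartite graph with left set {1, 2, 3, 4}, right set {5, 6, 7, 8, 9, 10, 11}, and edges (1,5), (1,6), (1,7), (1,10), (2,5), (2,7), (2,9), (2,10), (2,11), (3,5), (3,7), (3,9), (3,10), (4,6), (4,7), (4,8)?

Step 1: List the neighbors of each left vertex:
  1: 5, 6, 7, 10
  2: 5, 7, 9, 10, 11
  3: 5, 7, 9, 10
  4: 6, 7, 8

Step 2: Greedily match left vertices, then look for augmenting paths:
  Match 1 -- 5
  Match 2 -- 7
  Match 3 -- 9
  Match 4 -- 6
  No augmenting path remains.

Step 3: Verify this is maximum:
  Matching size 4 = min(|L|, |R|) = min(4, 7), which is an upper bound, so this matching is maximum.

Maximum matching: {(1,5), (2,7), (3,9), (4,6)}
Size: 4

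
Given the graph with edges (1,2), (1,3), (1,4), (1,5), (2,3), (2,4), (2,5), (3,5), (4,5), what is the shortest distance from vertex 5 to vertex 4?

Step 1: Build adjacency list:
  1: 2, 3, 4, 5
  2: 1, 3, 4, 5
  3: 1, 2, 5
  4: 1, 2, 5
  5: 1, 2, 3, 4

Step 2: BFS from vertex 5 to find shortest path to 4:
  vertex 1 reached at distance 1
  vertex 2 reached at distance 1
  vertex 3 reached at distance 1
  vertex 4 reached at distance 1

Step 3: Shortest path: 5 -> 4
Path length: 1 edge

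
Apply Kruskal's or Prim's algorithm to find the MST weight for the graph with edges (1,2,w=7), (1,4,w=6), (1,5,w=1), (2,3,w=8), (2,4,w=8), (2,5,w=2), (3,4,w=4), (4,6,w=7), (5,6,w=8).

Apply Kruskal's algorithm (sort edges by weight, add if no cycle):

Sorted edges by weight:
  (1,5) w=1
  (2,5) w=2
  (3,4) w=4
  (1,4) w=6
  (1,2) w=7
  (4,6) w=7
  (2,4) w=8
  (2,3) w=8
  (5,6) w=8

Add edge (1,5) w=1 -- no cycle. Running total: 1
Add edge (2,5) w=2 -- no cycle. Running total: 3
Add edge (3,4) w=4 -- no cycle. Running total: 7
Add edge (1,4) w=6 -- no cycle. Running total: 13
Skip edge (1,2) w=7 -- would create cycle
Add edge (4,6) w=7 -- no cycle. Running total: 20

MST edges: (1,5,w=1), (2,5,w=2), (3,4,w=4), (1,4,w=6), (4,6,w=7)
Total MST weight: 1 + 2 + 4 + 6 + 7 = 20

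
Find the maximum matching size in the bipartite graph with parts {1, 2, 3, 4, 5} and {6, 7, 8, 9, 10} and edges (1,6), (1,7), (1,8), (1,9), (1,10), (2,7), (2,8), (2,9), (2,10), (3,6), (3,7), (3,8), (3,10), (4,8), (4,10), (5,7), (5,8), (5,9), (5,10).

Step 1: List the neighbors of each left vertex:
  1: 6, 7, 8, 9, 10
  2: 7, 8, 9, 10
  3: 6, 7, 8, 10
  4: 8, 10
  5: 7, 8, 9, 10

Step 2: Greedily match left vertices, then look for augmenting paths:
  Match 1 -- 6
  Match 2 -- 7
  Match 3 -- 8
  Match 4 -- 10
  Match 5 -- 9
  No augmenting path remains.

Step 3: Verify this is maximum:
  Matching size 5 = min(|L|, |R|) = min(5, 5), which is an upper bound, so this matching is maximum.

Maximum matching: {(1,6), (2,7), (3,8), (4,10), (5,9)}
Size: 5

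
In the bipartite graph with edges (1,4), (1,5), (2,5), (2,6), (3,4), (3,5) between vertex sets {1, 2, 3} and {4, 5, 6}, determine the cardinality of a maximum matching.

Step 1: List the neighbors of each left vertex:
  1: 4, 5
  2: 5, 6
  3: 4, 5

Step 2: Greedily match left vertices, then look for augmenting paths:
  Match 1 -- 4
  Match 2 -- 6
  Match 3 -- 5
  No augmenting path remains.

Step 3: Verify this is maximum:
  Matching size 3 = min(|L|, |R|) = min(3, 3), which is an upper bound, so this matching is maximum.

Maximum matching: {(1,4), (2,6), (3,5)}
Size: 3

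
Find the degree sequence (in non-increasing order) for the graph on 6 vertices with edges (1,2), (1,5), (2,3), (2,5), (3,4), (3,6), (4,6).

Step 1: Count edges incident to each vertex:
  deg(1) = 2 (neighbors: 2, 5)
  deg(2) = 3 (neighbors: 1, 3, 5)
  deg(3) = 3 (neighbors: 2, 4, 6)
  deg(4) = 2 (neighbors: 3, 6)
  deg(5) = 2 (neighbors: 1, 2)
  deg(6) = 2 (neighbors: 3, 4)

Step 2: Sort degrees in non-increasing order:
  Degrees: [2, 3, 3, 2, 2, 2] -> sorted: [3, 3, 2, 2, 2, 2]

Degree sequence: [3, 3, 2, 2, 2, 2]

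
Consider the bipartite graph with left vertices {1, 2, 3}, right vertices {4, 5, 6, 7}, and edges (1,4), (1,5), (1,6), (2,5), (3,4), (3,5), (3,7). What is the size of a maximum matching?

Step 1: List the neighbors of each left vertex:
  1: 4, 5, 6
  2: 5
  3: 4, 5, 7

Step 2: Greedily match left vertices, then look for augmenting paths:
  Match 1 -- 4
  Match 2 -- 5
  Match 3 -- 7
  No augmenting path remains.

Step 3: Verify this is maximum:
  Matching size 3 = min(|L|, |R|) = min(3, 4), which is an upper bound, so this matching is maximum.

Maximum matching: {(1,4), (2,5), (3,7)}
Size: 3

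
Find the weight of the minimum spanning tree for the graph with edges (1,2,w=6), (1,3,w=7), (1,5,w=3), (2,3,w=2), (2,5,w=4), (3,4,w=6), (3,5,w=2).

Apply Kruskal's algorithm (sort edges by weight, add if no cycle):

Sorted edges by weight:
  (2,3) w=2
  (3,5) w=2
  (1,5) w=3
  (2,5) w=4
  (1,2) w=6
  (3,4) w=6
  (1,3) w=7

Add edge (2,3) w=2 -- no cycle. Running total: 2
Add edge (3,5) w=2 -- no cycle. Running total: 4
Add edge (1,5) w=3 -- no cycle. Running total: 7
Skip edge (2,5) w=4 -- would create cycle
Skip edge (1,2) w=6 -- would create cycle
Add edge (3,4) w=6 -- no cycle. Running total: 13

MST edges: (2,3,w=2), (3,5,w=2), (1,5,w=3), (3,4,w=6)
Total MST weight: 2 + 2 + 3 + 6 = 13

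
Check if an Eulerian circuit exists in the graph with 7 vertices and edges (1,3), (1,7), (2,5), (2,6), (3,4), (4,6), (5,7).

Step 1: Find the degree of each vertex:
  deg(1) = 2
  deg(2) = 2
  deg(3) = 2
  deg(4) = 2
  deg(5) = 2
  deg(6) = 2
  deg(7) = 2

Step 2: Count vertices with odd degree:
  All vertices have even degree (0 odd-degree vertices)

Step 3: Apply Euler's theorem:
  - Eulerian circuit exists iff graph is connected and all vertices have even degree
  - Eulerian path exists iff graph is connected and has 0 or 2 odd-degree vertices

Graph is connected with 0 odd-degree vertices.
Both Eulerian circuit and Eulerian path exist.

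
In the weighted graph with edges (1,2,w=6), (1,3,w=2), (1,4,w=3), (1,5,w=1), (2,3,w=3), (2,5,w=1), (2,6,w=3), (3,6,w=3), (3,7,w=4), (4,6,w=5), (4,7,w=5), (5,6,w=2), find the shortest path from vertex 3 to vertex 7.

Step 1: Build adjacency list with weights:
  1: 2(w=6), 3(w=2), 4(w=3), 5(w=1)
  2: 1(w=6), 3(w=3), 5(w=1), 6(w=3)
  3: 1(w=2), 2(w=3), 6(w=3), 7(w=4)
  4: 1(w=3), 6(w=5), 7(w=5)
  5: 1(w=1), 2(w=1), 6(w=2)
  6: 2(w=3), 3(w=3), 4(w=5), 5(w=2)
  7: 3(w=4), 4(w=5)

Step 2: Apply Dijkstra's algorithm from vertex 3:
  Visit vertex 3 (distance=0)
    Update dist[1] = 2
    Update dist[2] = 3
    Update dist[6] = 3
    Update dist[7] = 4
  Visit vertex 1 (distance=2)
    Update dist[4] = 5
    Update dist[5] = 3
  Visit vertex 2 (distance=3)
  Visit vertex 5 (distance=3)
  Visit vertex 6 (distance=3)
  Visit vertex 7 (distance=4)

Step 3: Shortest path: 3 -> 7
Total weight: 4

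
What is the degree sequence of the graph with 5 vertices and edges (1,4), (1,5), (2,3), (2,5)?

Step 1: Count edges incident to each vertex:
  deg(1) = 2 (neighbors: 4, 5)
  deg(2) = 2 (neighbors: 3, 5)
  deg(3) = 1 (neighbors: 2)
  deg(4) = 1 (neighbors: 1)
  deg(5) = 2 (neighbors: 1, 2)

Step 2: Sort degrees in non-increasing order:
  Degrees: [2, 2, 1, 1, 2] -> sorted: [2, 2, 2, 1, 1]

Degree sequence: [2, 2, 2, 1, 1]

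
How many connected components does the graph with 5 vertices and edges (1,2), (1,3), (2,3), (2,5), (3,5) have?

Step 1: Build adjacency list from edges:
  1: 2, 3
  2: 1, 3, 5
  3: 1, 2, 5
  4: (none)
  5: 2, 3

Step 2: Run BFS/DFS from vertex 1:
  Visited: {1, 2, 3, 5}
  Reached 4 of 5 vertices

Step 3: Only 4 of 5 vertices reached. Graph is disconnected.
Connected components: {1, 2, 3, 5}, {4}
Number of connected components: 2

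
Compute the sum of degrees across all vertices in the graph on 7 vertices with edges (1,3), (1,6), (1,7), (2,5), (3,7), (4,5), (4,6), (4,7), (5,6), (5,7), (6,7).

Step 1: Count edges incident to each vertex:
  deg(1) = 3 (neighbors: 3, 6, 7)
  deg(2) = 1 (neighbors: 5)
  deg(3) = 2 (neighbors: 1, 7)
  deg(4) = 3 (neighbors: 5, 6, 7)
  deg(5) = 4 (neighbors: 2, 4, 6, 7)
  deg(6) = 4 (neighbors: 1, 4, 5, 7)
  deg(7) = 5 (neighbors: 1, 3, 4, 5, 6)

Step 2: Sum all degrees:
  3 + 1 + 2 + 3 + 4 + 4 + 5 = 22

Verification: sum of degrees = 2 * |E| = 2 * 11 = 22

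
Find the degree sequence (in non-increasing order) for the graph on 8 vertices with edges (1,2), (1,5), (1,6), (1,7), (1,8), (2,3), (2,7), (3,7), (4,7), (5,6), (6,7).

Step 1: Count edges incident to each vertex:
  deg(1) = 5 (neighbors: 2, 5, 6, 7, 8)
  deg(2) = 3 (neighbors: 1, 3, 7)
  deg(3) = 2 (neighbors: 2, 7)
  deg(4) = 1 (neighbors: 7)
  deg(5) = 2 (neighbors: 1, 6)
  deg(6) = 3 (neighbors: 1, 5, 7)
  deg(7) = 5 (neighbors: 1, 2, 3, 4, 6)
  deg(8) = 1 (neighbors: 1)

Step 2: Sort degrees in non-increasing order:
  Degrees: [5, 3, 2, 1, 2, 3, 5, 1] -> sorted: [5, 5, 3, 3, 2, 2, 1, 1]

Degree sequence: [5, 5, 3, 3, 2, 2, 1, 1]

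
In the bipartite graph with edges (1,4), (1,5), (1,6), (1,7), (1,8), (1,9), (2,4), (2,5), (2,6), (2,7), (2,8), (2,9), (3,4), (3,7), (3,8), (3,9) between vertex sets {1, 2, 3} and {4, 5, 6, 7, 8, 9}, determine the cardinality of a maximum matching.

Step 1: List the neighbors of each left vertex:
  1: 4, 5, 6, 7, 8, 9
  2: 4, 5, 6, 7, 8, 9
  3: 4, 7, 8, 9

Step 2: Greedily match left vertices, then look for augmenting paths:
  Match 1 -- 4
  Match 2 -- 5
  Match 3 -- 7
  No augmenting path remains.

Step 3: Verify this is maximum:
  Matching size 3 = min(|L|, |R|) = min(3, 6), which is an upper bound, so this matching is maximum.

Maximum matching: {(1,4), (2,5), (3,7)}
Size: 3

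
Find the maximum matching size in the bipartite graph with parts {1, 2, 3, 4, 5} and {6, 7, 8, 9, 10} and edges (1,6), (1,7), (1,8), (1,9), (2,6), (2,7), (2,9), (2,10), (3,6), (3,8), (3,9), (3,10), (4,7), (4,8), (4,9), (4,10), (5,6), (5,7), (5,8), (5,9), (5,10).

Step 1: List the neighbors of each left vertex:
  1: 6, 7, 8, 9
  2: 6, 7, 9, 10
  3: 6, 8, 9, 10
  4: 7, 8, 9, 10
  5: 6, 7, 8, 9, 10

Step 2: Greedily match left vertices, then look for augmenting paths:
  Match 1 -- 6
  Match 2 -- 7
  Match 3 -- 8
  Match 4 -- 9
  Match 5 -- 10
  No augmenting path remains.

Step 3: Verify this is maximum:
  Matching size 5 = min(|L|, |R|) = min(5, 5), which is an upper bound, so this matching is maximum.

Maximum matching: {(1,6), (2,7), (3,8), (4,9), (5,10)}
Size: 5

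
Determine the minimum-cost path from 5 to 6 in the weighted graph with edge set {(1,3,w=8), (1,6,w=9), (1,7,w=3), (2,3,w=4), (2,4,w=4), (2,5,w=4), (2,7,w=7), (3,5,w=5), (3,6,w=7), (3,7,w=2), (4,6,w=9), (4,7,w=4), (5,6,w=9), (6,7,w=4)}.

Step 1: Build adjacency list with weights:
  1: 3(w=8), 6(w=9), 7(w=3)
  2: 3(w=4), 4(w=4), 5(w=4), 7(w=7)
  3: 1(w=8), 2(w=4), 5(w=5), 6(w=7), 7(w=2)
  4: 2(w=4), 6(w=9), 7(w=4)
  5: 2(w=4), 3(w=5), 6(w=9)
  6: 1(w=9), 3(w=7), 4(w=9), 5(w=9), 7(w=4)
  7: 1(w=3), 2(w=7), 3(w=2), 4(w=4), 6(w=4)

Step 2: Apply Dijkstra's algorithm from vertex 5:
  Visit vertex 5 (distance=0)
    Update dist[2] = 4
    Update dist[3] = 5
    Update dist[6] = 9
  Visit vertex 2 (distance=4)
    Update dist[4] = 8
    Update dist[7] = 11
  Visit vertex 3 (distance=5)
    Update dist[1] = 13
    Update dist[7] = 7
  Visit vertex 7 (distance=7)
    Update dist[1] = 10
  Visit vertex 4 (distance=8)
  Visit vertex 6 (distance=9)

Step 3: Shortest path: 5 -> 6
Total weight: 9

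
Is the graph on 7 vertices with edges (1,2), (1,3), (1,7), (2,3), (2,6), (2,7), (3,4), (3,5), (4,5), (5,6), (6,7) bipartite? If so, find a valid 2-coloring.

Step 1: Attempt 2-coloring using BFS:
  Start at vertex 1, assign color 0
  Color vertex 2 with color 1 (neighbor of 1)
  Color vertex 3 with color 1 (neighbor of 1)
  Color vertex 7 with color 1 (neighbor of 1)

Step 2: Conflict found! Vertices 2 and 3 are adjacent but have the same color.
This means the graph contains an odd cycle.

The graph is NOT bipartite.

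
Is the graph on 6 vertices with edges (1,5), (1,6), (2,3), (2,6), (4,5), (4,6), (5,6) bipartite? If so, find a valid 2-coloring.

Step 1: Attempt 2-coloring using BFS:
  Start at vertex 1, assign color 0
  Color vertex 5 with color 1 (neighbor of 1)
  Color vertex 6 with color 1 (neighbor of 1)
  Color vertex 4 with color 0 (neighbor of 5)

Step 2: Conflict found! Vertices 5 and 6 are adjacent but have the same color.
This means the graph contains an odd cycle.

The graph is NOT bipartite.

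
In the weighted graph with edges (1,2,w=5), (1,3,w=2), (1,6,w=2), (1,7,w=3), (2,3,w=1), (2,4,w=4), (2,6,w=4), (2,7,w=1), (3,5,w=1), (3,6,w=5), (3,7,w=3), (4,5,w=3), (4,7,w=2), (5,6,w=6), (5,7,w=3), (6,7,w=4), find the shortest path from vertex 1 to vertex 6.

Step 1: Build adjacency list with weights:
  1: 2(w=5), 3(w=2), 6(w=2), 7(w=3)
  2: 1(w=5), 3(w=1), 4(w=4), 6(w=4), 7(w=1)
  3: 1(w=2), 2(w=1), 5(w=1), 6(w=5), 7(w=3)
  4: 2(w=4), 5(w=3), 7(w=2)
  5: 3(w=1), 4(w=3), 6(w=6), 7(w=3)
  6: 1(w=2), 2(w=4), 3(w=5), 5(w=6), 7(w=4)
  7: 1(w=3), 2(w=1), 3(w=3), 4(w=2), 5(w=3), 6(w=4)

Step 2: Apply Dijkstra's algorithm from vertex 1:
  Visit vertex 1 (distance=0)
    Update dist[2] = 5
    Update dist[3] = 2
    Update dist[6] = 2
    Update dist[7] = 3
  Visit vertex 3 (distance=2)
    Update dist[2] = 3
    Update dist[5] = 3
  Visit vertex 6 (distance=2)

Step 3: Shortest path: 1 -> 6
Total weight: 2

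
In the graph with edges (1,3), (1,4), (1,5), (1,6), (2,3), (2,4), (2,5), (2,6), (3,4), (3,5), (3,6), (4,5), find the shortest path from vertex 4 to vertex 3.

Step 1: Build adjacency list:
  1: 3, 4, 5, 6
  2: 3, 4, 5, 6
  3: 1, 2, 4, 5, 6
  4: 1, 2, 3, 5
  5: 1, 2, 3, 4
  6: 1, 2, 3

Step 2: BFS from vertex 4 to find shortest path to 3:
  vertex 1 reached at distance 1
  vertex 2 reached at distance 1
  vertex 3 reached at distance 1

Step 3: Shortest path: 4 -> 3
Path length: 1 edge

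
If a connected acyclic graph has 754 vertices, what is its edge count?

A tree on n vertices always has exactly n - 1 edges.
For n = 754: edges = 754 - 1 = 753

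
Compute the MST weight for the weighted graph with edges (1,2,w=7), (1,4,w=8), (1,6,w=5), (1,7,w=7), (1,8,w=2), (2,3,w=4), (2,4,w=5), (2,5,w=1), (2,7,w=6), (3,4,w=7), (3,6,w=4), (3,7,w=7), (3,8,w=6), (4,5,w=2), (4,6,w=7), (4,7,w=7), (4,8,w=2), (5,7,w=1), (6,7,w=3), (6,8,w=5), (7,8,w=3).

Apply Kruskal's algorithm (sort edges by weight, add if no cycle):

Sorted edges by weight:
  (2,5) w=1
  (5,7) w=1
  (1,8) w=2
  (4,5) w=2
  (4,8) w=2
  (6,7) w=3
  (7,8) w=3
  (2,3) w=4
  (3,6) w=4
  (1,6) w=5
  (2,4) w=5
  (6,8) w=5
  (2,7) w=6
  (3,8) w=6
  (1,2) w=7
  (1,7) w=7
  (3,7) w=7
  (3,4) w=7
  (4,6) w=7
  (4,7) w=7
  (1,4) w=8

Add edge (2,5) w=1 -- no cycle. Running total: 1
Add edge (5,7) w=1 -- no cycle. Running total: 2
Add edge (1,8) w=2 -- no cycle. Running total: 4
Add edge (4,5) w=2 -- no cycle. Running total: 6
Add edge (4,8) w=2 -- no cycle. Running total: 8
Add edge (6,7) w=3 -- no cycle. Running total: 11
Skip edge (7,8) w=3 -- would create cycle
Add edge (2,3) w=4 -- no cycle. Running total: 15

MST edges: (2,5,w=1), (5,7,w=1), (1,8,w=2), (4,5,w=2), (4,8,w=2), (6,7,w=3), (2,3,w=4)
Total MST weight: 1 + 1 + 2 + 2 + 2 + 3 + 4 = 15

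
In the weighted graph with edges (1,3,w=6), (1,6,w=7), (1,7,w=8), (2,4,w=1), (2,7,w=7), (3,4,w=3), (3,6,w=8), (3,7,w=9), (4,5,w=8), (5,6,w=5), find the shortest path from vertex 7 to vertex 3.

Step 1: Build adjacency list with weights:
  1: 3(w=6), 6(w=7), 7(w=8)
  2: 4(w=1), 7(w=7)
  3: 1(w=6), 4(w=3), 6(w=8), 7(w=9)
  4: 2(w=1), 3(w=3), 5(w=8)
  5: 4(w=8), 6(w=5)
  6: 1(w=7), 3(w=8), 5(w=5)
  7: 1(w=8), 2(w=7), 3(w=9)

Step 2: Apply Dijkstra's algorithm from vertex 7:
  Visit vertex 7 (distance=0)
    Update dist[1] = 8
    Update dist[2] = 7
    Update dist[3] = 9
  Visit vertex 2 (distance=7)
    Update dist[4] = 8
  Visit vertex 1 (distance=8)
    Update dist[6] = 15
  Visit vertex 4 (distance=8)
    Update dist[5] = 16
  Visit vertex 3 (distance=9)

Step 3: Shortest path: 7 -> 3
Total weight: 9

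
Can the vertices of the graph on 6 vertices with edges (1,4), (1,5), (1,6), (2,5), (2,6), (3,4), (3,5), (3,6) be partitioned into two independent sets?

Step 1: Attempt 2-coloring using BFS:
  Start at vertex 1, assign color 0
  Color vertex 4 with color 1 (neighbor of 1)
  Color vertex 5 with color 1 (neighbor of 1)
  Color vertex 6 with color 1 (neighbor of 1)
  Color vertex 3 with color 0 (neighbor of 4)
  Color vertex 2 with color 0 (neighbor of 5)

Step 2: 2-coloring succeeded. No conflicts found.
  Set A (color 0): {1, 2, 3}
  Set B (color 1): {4, 5, 6}

The graph is bipartite with partition {1, 2, 3}, {4, 5, 6}.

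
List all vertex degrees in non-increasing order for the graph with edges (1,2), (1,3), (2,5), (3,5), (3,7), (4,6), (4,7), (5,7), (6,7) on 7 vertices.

Step 1: Count edges incident to each vertex:
  deg(1) = 2 (neighbors: 2, 3)
  deg(2) = 2 (neighbors: 1, 5)
  deg(3) = 3 (neighbors: 1, 5, 7)
  deg(4) = 2 (neighbors: 6, 7)
  deg(5) = 3 (neighbors: 2, 3, 7)
  deg(6) = 2 (neighbors: 4, 7)
  deg(7) = 4 (neighbors: 3, 4, 5, 6)

Step 2: Sort degrees in non-increasing order:
  Degrees: [2, 2, 3, 2, 3, 2, 4] -> sorted: [4, 3, 3, 2, 2, 2, 2]

Degree sequence: [4, 3, 3, 2, 2, 2, 2]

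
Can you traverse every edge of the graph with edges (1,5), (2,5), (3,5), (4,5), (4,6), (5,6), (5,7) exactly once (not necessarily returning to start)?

Step 1: Find the degree of each vertex:
  deg(1) = 1
  deg(2) = 1
  deg(3) = 1
  deg(4) = 2
  deg(5) = 6
  deg(6) = 2
  deg(7) = 1

Step 2: Count vertices with odd degree:
  Odd-degree vertices: 1, 2, 3, 7 (4 total)

Step 3: Apply Euler's theorem:
  - Eulerian circuit exists iff graph is connected and all vertices have even degree
  - Eulerian path exists iff graph is connected and has 0 or 2 odd-degree vertices

Graph has 4 odd-degree vertices (need 0 or 2).
Neither Eulerian path nor Eulerian circuit exists.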